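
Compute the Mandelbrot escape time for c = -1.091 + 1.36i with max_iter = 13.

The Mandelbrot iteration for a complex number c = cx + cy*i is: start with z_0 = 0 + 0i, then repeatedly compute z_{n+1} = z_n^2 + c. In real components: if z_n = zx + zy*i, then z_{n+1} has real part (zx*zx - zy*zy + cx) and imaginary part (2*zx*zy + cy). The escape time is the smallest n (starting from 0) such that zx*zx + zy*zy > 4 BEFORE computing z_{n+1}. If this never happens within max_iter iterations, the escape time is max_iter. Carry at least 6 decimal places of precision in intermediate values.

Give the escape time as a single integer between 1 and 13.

Answer: 2

Derivation:
z_0 = 0 + 0i, c = -1.0910 + 1.3600i
Iter 1: z = -1.0910 + 1.3600i, |z|^2 = 3.0399
Iter 2: z = -1.7503 + -1.6075i, |z|^2 = 5.6477
Escaped at iteration 2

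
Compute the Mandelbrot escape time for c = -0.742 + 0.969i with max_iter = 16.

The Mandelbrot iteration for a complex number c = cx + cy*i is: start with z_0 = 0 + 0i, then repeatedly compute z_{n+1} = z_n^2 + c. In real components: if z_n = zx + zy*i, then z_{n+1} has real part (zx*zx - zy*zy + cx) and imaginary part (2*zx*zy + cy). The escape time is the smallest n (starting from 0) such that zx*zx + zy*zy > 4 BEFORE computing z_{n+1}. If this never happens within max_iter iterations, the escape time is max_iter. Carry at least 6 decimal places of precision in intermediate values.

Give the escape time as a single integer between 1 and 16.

z_0 = 0 + 0i, c = -0.7420 + 0.9690i
Iter 1: z = -0.7420 + 0.9690i, |z|^2 = 1.4895
Iter 2: z = -1.1304 + -0.4690i, |z|^2 = 1.4978
Iter 3: z = 0.3158 + 2.0293i, |z|^2 = 4.2178
Escaped at iteration 3

Answer: 3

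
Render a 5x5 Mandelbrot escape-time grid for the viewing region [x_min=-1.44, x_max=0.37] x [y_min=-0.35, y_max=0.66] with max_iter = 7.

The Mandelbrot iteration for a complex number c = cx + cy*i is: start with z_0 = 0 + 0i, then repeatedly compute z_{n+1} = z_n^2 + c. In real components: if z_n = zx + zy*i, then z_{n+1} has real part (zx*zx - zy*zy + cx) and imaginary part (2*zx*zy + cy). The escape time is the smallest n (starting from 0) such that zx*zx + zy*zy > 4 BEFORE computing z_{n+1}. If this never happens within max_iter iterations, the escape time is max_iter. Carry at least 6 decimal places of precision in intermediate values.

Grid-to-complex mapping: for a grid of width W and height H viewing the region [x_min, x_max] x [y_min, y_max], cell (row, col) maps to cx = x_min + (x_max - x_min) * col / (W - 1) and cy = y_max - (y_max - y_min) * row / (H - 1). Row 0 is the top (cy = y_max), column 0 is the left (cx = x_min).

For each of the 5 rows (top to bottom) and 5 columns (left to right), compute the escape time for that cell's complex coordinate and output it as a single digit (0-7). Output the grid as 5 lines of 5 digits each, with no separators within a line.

Answer: 34777
47777
77777
77777
57777

Derivation:
(row=0, col=0): c = -1.4400 + 0.6600i → escape time 3
(row=0, col=1): c = -0.9875 + 0.6600i → escape time 4
(row=0, col=2): c = -0.5350 + 0.6600i → escape time 7
(row=0, col=3): c = -0.0825 + 0.6600i → escape time 7
(row=0, col=4): c = 0.3700 + 0.6600i → escape time 7
(row=1, col=0): c = -1.4400 + 0.4075i → escape time 4
(row=1, col=1): c = -0.9875 + 0.4075i → escape time 7
(row=1, col=2): c = -0.5350 + 0.4075i → escape time 7
(row=1, col=3): c = -0.0825 + 0.4075i → escape time 7
(row=1, col=4): c = 0.3700 + 0.4075i → escape time 7
(row=2, col=0): c = -1.4400 + 0.1550i → escape time 7
(row=2, col=1): c = -0.9875 + 0.1550i → escape time 7
(row=2, col=2): c = -0.5350 + 0.1550i → escape time 7
(row=2, col=3): c = -0.0825 + 0.1550i → escape time 7
(row=2, col=4): c = 0.3700 + 0.1550i → escape time 7
(row=3, col=0): c = -1.4400 + -0.0975i → escape time 7
(row=3, col=1): c = -0.9875 + -0.0975i → escape time 7
(row=3, col=2): c = -0.5350 + -0.0975i → escape time 7
(row=3, col=3): c = -0.0825 + -0.0975i → escape time 7
(row=3, col=4): c = 0.3700 + -0.0975i → escape time 7
(row=4, col=0): c = -1.4400 + -0.3500i → escape time 5
(row=4, col=1): c = -0.9875 + -0.3500i → escape time 7
(row=4, col=2): c = -0.5350 + -0.3500i → escape time 7
(row=4, col=3): c = -0.0825 + -0.3500i → escape time 7
(row=4, col=4): c = 0.3700 + -0.3500i → escape time 7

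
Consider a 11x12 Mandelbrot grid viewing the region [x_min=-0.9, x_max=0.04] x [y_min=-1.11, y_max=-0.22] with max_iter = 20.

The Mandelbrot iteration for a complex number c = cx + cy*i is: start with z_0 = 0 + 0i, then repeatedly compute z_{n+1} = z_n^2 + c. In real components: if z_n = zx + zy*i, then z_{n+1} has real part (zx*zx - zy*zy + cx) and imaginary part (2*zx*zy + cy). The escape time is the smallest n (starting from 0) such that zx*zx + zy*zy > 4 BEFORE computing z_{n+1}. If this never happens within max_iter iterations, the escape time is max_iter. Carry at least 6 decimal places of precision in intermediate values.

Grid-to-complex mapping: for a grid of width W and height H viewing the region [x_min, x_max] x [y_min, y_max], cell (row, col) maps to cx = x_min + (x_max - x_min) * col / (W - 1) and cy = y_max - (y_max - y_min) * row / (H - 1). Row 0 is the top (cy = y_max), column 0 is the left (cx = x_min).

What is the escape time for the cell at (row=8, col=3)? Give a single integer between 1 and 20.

z_0 = 0 + 0i, c = -0.6180 + -0.8673i
Iter 1: z = -0.6180 + -0.8673i, |z|^2 = 1.1341
Iter 2: z = -0.9882 + 0.2047i, |z|^2 = 1.0185
Iter 3: z = 0.3167 + -1.2718i, |z|^2 = 1.7178
Iter 4: z = -2.1352 + -1.6729i, |z|^2 = 7.3576
Escaped at iteration 4

Answer: 4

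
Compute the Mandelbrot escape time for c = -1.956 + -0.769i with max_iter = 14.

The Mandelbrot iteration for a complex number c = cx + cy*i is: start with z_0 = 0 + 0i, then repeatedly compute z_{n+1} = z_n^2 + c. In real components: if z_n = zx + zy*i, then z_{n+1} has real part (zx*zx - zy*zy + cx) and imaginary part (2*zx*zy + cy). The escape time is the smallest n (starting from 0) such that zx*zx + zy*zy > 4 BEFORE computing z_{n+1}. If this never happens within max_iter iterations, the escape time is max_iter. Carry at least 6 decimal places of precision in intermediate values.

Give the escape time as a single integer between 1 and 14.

Answer: 1

Derivation:
z_0 = 0 + 0i, c = -1.9560 + -0.7690i
Iter 1: z = -1.9560 + -0.7690i, |z|^2 = 4.4173
Escaped at iteration 1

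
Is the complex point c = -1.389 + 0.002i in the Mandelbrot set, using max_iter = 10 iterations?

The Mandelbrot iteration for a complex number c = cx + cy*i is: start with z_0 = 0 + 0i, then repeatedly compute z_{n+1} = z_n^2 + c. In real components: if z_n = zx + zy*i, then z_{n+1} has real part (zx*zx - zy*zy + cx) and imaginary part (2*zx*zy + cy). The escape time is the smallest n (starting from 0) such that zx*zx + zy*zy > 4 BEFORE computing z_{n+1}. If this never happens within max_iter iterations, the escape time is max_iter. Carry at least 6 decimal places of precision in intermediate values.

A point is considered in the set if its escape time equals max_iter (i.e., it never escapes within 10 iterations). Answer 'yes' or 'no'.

z_0 = 0 + 0i, c = -1.3890 + 0.0020i
Iter 1: z = -1.3890 + 0.0020i, |z|^2 = 1.9293
Iter 2: z = 0.5403 + -0.0036i, |z|^2 = 0.2920
Iter 3: z = -1.0971 + -0.0018i, |z|^2 = 1.2036
Iter 4: z = -0.1854 + 0.0060i, |z|^2 = 0.0344
Iter 5: z = -1.3546 + -0.0002i, |z|^2 = 1.8351
Iter 6: z = 0.4461 + 0.0027i, |z|^2 = 0.1990
Iter 7: z = -1.1900 + 0.0044i, |z|^2 = 1.4162
Iter 8: z = 0.0271 + -0.0084i, |z|^2 = 0.0008
Iter 9: z = -1.3883 + 0.0015i, |z|^2 = 1.9275
Did not escape in 10 iterations → in set

Answer: yes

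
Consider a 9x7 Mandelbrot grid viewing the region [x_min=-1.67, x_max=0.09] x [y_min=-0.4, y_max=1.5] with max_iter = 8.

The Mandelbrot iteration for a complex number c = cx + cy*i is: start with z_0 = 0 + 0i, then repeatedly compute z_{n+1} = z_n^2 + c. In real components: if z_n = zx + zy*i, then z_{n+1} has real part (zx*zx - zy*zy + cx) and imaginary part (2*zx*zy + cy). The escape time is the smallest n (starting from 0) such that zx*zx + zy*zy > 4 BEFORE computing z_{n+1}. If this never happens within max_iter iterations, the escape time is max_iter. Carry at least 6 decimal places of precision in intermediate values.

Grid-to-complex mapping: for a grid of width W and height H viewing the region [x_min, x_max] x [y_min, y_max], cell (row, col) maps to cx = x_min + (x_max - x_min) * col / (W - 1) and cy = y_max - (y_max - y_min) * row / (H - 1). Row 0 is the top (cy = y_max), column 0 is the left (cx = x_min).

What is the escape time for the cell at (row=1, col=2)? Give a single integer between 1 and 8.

Answer: 2

Derivation:
z_0 = 0 + 0i, c = -1.2300 + 1.1833i
Iter 1: z = -1.2300 + 1.1833i, |z|^2 = 2.9132
Iter 2: z = -1.1174 + -1.7277i, |z|^2 = 4.2334
Escaped at iteration 2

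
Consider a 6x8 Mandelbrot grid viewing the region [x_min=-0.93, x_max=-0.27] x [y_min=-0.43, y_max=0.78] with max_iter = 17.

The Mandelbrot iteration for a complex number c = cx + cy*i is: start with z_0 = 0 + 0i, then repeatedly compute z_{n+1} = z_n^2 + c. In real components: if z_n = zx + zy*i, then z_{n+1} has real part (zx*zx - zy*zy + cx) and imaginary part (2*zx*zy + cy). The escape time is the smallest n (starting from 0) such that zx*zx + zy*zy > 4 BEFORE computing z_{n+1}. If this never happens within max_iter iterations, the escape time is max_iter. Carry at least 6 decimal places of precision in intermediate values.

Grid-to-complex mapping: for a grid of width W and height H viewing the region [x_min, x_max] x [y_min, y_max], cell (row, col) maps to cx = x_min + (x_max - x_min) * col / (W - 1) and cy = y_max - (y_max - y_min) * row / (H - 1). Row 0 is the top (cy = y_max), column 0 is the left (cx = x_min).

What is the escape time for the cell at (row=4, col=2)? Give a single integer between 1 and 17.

z_0 = 0 + 0i, c = -0.6660 + 0.0886i
Iter 1: z = -0.6660 + 0.0886i, |z|^2 = 0.4514
Iter 2: z = -0.2303 + -0.0294i, |z|^2 = 0.0539
Iter 3: z = -0.6138 + 0.1021i, |z|^2 = 0.3872
Iter 4: z = -0.2996 + -0.0368i, |z|^2 = 0.0911
Iter 5: z = -0.5776 + 0.1106i, |z|^2 = 0.3458
Iter 6: z = -0.3446 + -0.0392i, |z|^2 = 0.1203
Iter 7: z = -0.5488 + 0.1156i, |z|^2 = 0.3145
Iter 8: z = -0.3782 + -0.0383i, |z|^2 = 0.1445
Iter 9: z = -0.5244 + 0.1175i, |z|^2 = 0.2888
Iter 10: z = -0.4048 + -0.0347i, |z|^2 = 0.1651
Iter 11: z = -0.5033 + 0.1167i, |z|^2 = 0.2670
Iter 12: z = -0.4263 + -0.0289i, |z|^2 = 0.1825
Iter 13: z = -0.4851 + 0.1132i, |z|^2 = 0.2482
Iter 14: z = -0.4435 + -0.0213i, |z|^2 = 0.1971
Iter 15: z = -0.4698 + 0.1074i, |z|^2 = 0.2322
Iter 16: z = -0.4568 + -0.0124i, |z|^2 = 0.2089

Answer: 17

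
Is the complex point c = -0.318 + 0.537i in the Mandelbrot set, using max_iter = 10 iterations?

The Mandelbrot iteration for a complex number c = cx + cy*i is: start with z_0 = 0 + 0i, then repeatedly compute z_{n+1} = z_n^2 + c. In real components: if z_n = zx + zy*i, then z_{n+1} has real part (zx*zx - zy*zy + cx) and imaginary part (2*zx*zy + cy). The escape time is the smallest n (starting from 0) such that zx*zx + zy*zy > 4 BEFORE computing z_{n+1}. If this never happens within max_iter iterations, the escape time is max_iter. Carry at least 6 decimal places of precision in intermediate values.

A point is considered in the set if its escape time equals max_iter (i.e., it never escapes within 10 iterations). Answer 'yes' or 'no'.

Answer: yes

Derivation:
z_0 = 0 + 0i, c = -0.3180 + 0.5370i
Iter 1: z = -0.3180 + 0.5370i, |z|^2 = 0.3895
Iter 2: z = -0.5052 + 0.1955i, |z|^2 = 0.2935
Iter 3: z = -0.1009 + 0.3395i, |z|^2 = 0.1254
Iter 4: z = -0.4231 + 0.4685i, |z|^2 = 0.3984
Iter 5: z = -0.3585 + 0.1406i, |z|^2 = 0.1483
Iter 6: z = -0.2093 + 0.4362i, |z|^2 = 0.2340
Iter 7: z = -0.4645 + 0.3544i, |z|^2 = 0.3414
Iter 8: z = -0.2279 + 0.2077i, |z|^2 = 0.0951
Iter 9: z = -0.3092 + 0.4423i, |z|^2 = 0.2912
Did not escape in 10 iterations → in set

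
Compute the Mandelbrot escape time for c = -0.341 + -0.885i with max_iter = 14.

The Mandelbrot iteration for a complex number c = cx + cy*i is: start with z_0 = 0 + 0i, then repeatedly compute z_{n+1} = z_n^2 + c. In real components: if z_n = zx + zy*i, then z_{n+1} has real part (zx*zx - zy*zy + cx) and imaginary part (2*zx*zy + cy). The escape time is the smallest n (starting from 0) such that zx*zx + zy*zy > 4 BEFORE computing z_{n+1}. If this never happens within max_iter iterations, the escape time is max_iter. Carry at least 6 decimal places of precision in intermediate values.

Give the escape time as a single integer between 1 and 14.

Answer: 5

Derivation:
z_0 = 0 + 0i, c = -0.3410 + -0.8850i
Iter 1: z = -0.3410 + -0.8850i, |z|^2 = 0.8995
Iter 2: z = -1.0079 + -0.2814i, |z|^2 = 1.0952
Iter 3: z = 0.5957 + -0.3177i, |z|^2 = 0.4558
Iter 4: z = -0.0870 + -1.2635i, |z|^2 = 1.6040
Iter 5: z = -1.9299 + -0.6652i, |z|^2 = 4.1668
Escaped at iteration 5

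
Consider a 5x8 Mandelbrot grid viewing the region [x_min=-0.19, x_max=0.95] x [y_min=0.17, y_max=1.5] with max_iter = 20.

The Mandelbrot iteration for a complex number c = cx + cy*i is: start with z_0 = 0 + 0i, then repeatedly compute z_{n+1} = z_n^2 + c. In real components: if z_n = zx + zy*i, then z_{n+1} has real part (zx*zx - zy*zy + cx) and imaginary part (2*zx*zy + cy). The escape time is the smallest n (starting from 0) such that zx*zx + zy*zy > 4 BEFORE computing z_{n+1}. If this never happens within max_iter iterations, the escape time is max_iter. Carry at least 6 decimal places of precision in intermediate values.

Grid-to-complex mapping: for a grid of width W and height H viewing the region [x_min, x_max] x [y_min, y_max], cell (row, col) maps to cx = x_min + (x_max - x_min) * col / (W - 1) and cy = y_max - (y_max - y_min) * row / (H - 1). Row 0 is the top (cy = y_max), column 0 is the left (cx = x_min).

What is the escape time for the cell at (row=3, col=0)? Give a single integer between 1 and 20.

Answer: 8

Derivation:
z_0 = 0 + 0i, c = -0.1900 + 0.9300i
Iter 1: z = -0.1900 + 0.9300i, |z|^2 = 0.9010
Iter 2: z = -1.0188 + 0.5766i, |z|^2 = 1.3704
Iter 3: z = 0.5155 + -0.2449i, |z|^2 = 0.3257
Iter 4: z = 0.0158 + 0.6775i, |z|^2 = 0.4593
Iter 5: z = -0.6488 + 0.9514i, |z|^2 = 1.3260
Iter 6: z = -0.6741 + -0.3045i, |z|^2 = 0.5472
Iter 7: z = 0.1717 + 1.3405i, |z|^2 = 1.8265
Iter 8: z = -1.9575 + 1.3904i, |z|^2 = 5.7652
Escaped at iteration 8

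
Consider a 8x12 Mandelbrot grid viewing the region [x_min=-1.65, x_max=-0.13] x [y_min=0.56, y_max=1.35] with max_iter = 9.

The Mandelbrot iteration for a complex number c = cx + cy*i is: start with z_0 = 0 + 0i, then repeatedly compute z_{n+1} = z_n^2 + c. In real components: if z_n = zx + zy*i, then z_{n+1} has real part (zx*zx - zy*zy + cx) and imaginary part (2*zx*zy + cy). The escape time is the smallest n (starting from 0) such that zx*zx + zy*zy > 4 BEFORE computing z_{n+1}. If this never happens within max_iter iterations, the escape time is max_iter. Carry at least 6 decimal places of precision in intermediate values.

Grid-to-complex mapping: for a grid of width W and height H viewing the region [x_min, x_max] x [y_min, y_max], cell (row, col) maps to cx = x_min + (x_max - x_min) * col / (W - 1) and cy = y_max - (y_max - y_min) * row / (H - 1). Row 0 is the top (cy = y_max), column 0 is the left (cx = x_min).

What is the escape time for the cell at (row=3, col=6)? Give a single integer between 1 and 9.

Answer: 4

Derivation:
z_0 = 0 + 0i, c = -0.3471 + 1.1345i
Iter 1: z = -0.3471 + 1.1345i, |z|^2 = 1.4077
Iter 2: z = -1.5138 + 0.3468i, |z|^2 = 2.4120
Iter 3: z = 1.8242 + 0.0844i, |z|^2 = 3.3349
Iter 4: z = 2.9735 + 1.4425i, |z|^2 = 10.9228
Escaped at iteration 4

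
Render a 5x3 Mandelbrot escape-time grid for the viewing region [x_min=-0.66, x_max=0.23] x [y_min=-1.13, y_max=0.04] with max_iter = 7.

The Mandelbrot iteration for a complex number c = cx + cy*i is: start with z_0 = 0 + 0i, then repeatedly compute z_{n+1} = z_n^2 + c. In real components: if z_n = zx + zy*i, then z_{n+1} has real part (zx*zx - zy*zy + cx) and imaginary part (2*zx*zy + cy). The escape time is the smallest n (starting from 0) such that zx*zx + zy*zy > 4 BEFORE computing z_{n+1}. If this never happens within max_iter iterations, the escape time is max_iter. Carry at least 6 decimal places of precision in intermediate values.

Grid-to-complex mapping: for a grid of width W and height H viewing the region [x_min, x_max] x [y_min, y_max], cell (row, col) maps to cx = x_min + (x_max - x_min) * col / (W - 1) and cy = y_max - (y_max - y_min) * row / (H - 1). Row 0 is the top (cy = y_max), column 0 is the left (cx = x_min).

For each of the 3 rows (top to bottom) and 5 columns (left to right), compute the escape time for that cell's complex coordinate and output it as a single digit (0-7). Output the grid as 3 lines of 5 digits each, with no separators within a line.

(row=0, col=0): c = -0.6600 + 0.0400i → escape time 7
(row=0, col=1): c = -0.4375 + 0.0400i → escape time 7
(row=0, col=2): c = -0.2150 + 0.0400i → escape time 7
(row=0, col=3): c = 0.0075 + 0.0400i → escape time 7
(row=0, col=4): c = 0.2300 + 0.0400i → escape time 7
(row=1, col=0): c = -0.6600 + -0.5450i → escape time 7
(row=1, col=1): c = -0.4375 + -0.5450i → escape time 7
(row=1, col=2): c = -0.2150 + -0.5450i → escape time 7
(row=1, col=3): c = 0.0075 + -0.5450i → escape time 7
(row=1, col=4): c = 0.2300 + -0.5450i → escape time 7
(row=2, col=0): c = -0.6600 + -1.1300i → escape time 3
(row=2, col=1): c = -0.4375 + -1.1300i → escape time 4
(row=2, col=2): c = -0.2150 + -1.1300i → escape time 6
(row=2, col=3): c = 0.0075 + -1.1300i → escape time 4
(row=2, col=4): c = 0.2300 + -1.1300i → escape time 3

Answer: 77777
77777
34643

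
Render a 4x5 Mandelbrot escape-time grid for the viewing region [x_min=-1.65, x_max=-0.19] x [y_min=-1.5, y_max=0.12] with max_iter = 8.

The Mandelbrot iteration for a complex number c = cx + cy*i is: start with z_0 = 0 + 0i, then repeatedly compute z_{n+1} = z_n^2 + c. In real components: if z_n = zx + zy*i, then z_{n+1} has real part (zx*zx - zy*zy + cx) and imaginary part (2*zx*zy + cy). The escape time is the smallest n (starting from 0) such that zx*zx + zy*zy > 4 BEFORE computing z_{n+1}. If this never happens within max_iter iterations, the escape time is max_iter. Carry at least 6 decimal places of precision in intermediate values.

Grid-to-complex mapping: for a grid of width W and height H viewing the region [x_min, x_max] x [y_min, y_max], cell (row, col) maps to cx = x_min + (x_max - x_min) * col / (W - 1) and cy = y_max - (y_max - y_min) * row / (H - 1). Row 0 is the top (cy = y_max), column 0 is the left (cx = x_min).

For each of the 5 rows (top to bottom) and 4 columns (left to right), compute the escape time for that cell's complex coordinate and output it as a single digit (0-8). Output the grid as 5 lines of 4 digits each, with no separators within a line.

Answer: 6888
4888
3358
2338
1222

Derivation:
(row=0, col=0): c = -1.6500 + 0.1200i → escape time 6
(row=0, col=1): c = -1.1633 + 0.1200i → escape time 8
(row=0, col=2): c = -0.6767 + 0.1200i → escape time 8
(row=0, col=3): c = -0.1900 + 0.1200i → escape time 8
(row=1, col=0): c = -1.6500 + -0.2850i → escape time 4
(row=1, col=1): c = -1.1633 + -0.2850i → escape time 8
(row=1, col=2): c = -0.6767 + -0.2850i → escape time 8
(row=1, col=3): c = -0.1900 + -0.2850i → escape time 8
(row=2, col=0): c = -1.6500 + -0.6900i → escape time 3
(row=2, col=1): c = -1.1633 + -0.6900i → escape time 3
(row=2, col=2): c = -0.6767 + -0.6900i → escape time 5
(row=2, col=3): c = -0.1900 + -0.6900i → escape time 8
(row=3, col=0): c = -1.6500 + -1.0950i → escape time 2
(row=3, col=1): c = -1.1633 + -1.0950i → escape time 3
(row=3, col=2): c = -0.6767 + -1.0950i → escape time 3
(row=3, col=3): c = -0.1900 + -1.0950i → escape time 8
(row=4, col=0): c = -1.6500 + -1.5000i → escape time 1
(row=4, col=1): c = -1.1633 + -1.5000i → escape time 2
(row=4, col=2): c = -0.6767 + -1.5000i → escape time 2
(row=4, col=3): c = -0.1900 + -1.5000i → escape time 2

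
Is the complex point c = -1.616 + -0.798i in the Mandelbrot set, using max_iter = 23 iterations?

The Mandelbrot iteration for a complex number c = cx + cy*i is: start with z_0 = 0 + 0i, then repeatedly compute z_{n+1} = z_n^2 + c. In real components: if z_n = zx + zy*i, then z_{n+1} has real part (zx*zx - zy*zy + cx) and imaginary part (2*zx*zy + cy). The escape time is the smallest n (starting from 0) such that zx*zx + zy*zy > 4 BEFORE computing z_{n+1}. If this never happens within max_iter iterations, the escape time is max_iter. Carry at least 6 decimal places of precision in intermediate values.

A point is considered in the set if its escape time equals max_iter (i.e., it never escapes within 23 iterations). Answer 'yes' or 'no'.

Answer: no

Derivation:
z_0 = 0 + 0i, c = -1.6160 + -0.7980i
Iter 1: z = -1.6160 + -0.7980i, |z|^2 = 3.2483
Iter 2: z = 0.3587 + 1.7811i, |z|^2 = 3.3011
Iter 3: z = -4.6598 + 0.4796i, |z|^2 = 21.9439
Escaped at iteration 3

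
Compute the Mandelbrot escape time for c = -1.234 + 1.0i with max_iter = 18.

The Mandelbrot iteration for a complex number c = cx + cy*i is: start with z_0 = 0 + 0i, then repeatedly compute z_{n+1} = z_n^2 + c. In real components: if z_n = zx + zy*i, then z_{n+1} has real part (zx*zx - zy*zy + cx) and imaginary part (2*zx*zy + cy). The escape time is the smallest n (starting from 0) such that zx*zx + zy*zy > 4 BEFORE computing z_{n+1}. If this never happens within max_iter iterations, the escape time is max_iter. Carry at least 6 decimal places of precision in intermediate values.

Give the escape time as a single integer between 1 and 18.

Answer: 3

Derivation:
z_0 = 0 + 0i, c = -1.2340 + 1.0000i
Iter 1: z = -1.2340 + 1.0000i, |z|^2 = 2.5228
Iter 2: z = -0.7112 + -1.4680i, |z|^2 = 2.6609
Iter 3: z = -2.8832 + 3.0882i, |z|^2 = 17.8496
Escaped at iteration 3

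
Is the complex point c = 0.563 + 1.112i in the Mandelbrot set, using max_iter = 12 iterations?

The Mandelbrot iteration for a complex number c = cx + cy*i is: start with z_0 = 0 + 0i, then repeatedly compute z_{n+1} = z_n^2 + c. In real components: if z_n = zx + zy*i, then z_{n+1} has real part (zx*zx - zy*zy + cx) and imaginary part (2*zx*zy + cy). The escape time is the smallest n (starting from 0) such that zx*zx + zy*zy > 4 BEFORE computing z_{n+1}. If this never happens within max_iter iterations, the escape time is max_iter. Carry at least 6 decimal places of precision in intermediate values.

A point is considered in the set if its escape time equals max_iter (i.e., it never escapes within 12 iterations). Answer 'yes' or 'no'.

Answer: no

Derivation:
z_0 = 0 + 0i, c = 0.5630 + 1.1120i
Iter 1: z = 0.5630 + 1.1120i, |z|^2 = 1.5535
Iter 2: z = -0.3566 + 2.3641i, |z|^2 = 5.7162
Escaped at iteration 2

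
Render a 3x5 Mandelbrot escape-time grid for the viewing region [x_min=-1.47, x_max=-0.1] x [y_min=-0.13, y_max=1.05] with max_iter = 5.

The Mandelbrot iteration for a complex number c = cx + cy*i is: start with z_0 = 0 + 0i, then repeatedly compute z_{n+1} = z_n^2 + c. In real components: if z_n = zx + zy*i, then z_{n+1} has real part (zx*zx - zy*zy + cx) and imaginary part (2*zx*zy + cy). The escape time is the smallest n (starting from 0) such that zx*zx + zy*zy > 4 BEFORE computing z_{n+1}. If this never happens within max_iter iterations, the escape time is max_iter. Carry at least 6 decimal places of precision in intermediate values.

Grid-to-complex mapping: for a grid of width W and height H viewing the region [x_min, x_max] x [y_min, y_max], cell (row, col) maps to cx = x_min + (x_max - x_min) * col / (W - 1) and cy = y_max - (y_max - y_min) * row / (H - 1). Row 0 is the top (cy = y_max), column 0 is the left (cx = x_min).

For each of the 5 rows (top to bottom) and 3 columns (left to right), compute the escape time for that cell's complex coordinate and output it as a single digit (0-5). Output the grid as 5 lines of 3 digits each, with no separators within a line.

Answer: 235
345
355
555
555

Derivation:
(row=0, col=0): c = -1.4700 + 1.0500i → escape time 2
(row=0, col=1): c = -0.7850 + 1.0500i → escape time 3
(row=0, col=2): c = -0.1000 + 1.0500i → escape time 5
(row=1, col=0): c = -1.4700 + 0.7550i → escape time 3
(row=1, col=1): c = -0.7850 + 0.7550i → escape time 4
(row=1, col=2): c = -0.1000 + 0.7550i → escape time 5
(row=2, col=0): c = -1.4700 + 0.4600i → escape time 3
(row=2, col=1): c = -0.7850 + 0.4600i → escape time 5
(row=2, col=2): c = -0.1000 + 0.4600i → escape time 5
(row=3, col=0): c = -1.4700 + 0.1650i → escape time 5
(row=3, col=1): c = -0.7850 + 0.1650i → escape time 5
(row=3, col=2): c = -0.1000 + 0.1650i → escape time 5
(row=4, col=0): c = -1.4700 + -0.1300i → escape time 5
(row=4, col=1): c = -0.7850 + -0.1300i → escape time 5
(row=4, col=2): c = -0.1000 + -0.1300i → escape time 5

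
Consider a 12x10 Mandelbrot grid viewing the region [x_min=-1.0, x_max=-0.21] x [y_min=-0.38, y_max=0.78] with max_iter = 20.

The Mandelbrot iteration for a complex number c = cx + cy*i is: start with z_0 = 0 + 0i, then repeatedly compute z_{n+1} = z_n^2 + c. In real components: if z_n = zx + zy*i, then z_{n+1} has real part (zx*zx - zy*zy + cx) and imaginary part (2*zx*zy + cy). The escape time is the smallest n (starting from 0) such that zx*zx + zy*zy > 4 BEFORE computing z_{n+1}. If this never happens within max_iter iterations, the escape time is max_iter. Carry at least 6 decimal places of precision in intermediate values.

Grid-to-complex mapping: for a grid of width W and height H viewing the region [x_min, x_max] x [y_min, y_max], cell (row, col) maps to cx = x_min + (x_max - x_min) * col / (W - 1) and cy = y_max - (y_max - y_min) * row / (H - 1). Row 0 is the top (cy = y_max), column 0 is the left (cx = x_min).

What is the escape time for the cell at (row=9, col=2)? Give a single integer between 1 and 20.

Answer: 7

Derivation:
z_0 = 0 + 0i, c = -0.8564 + -0.3800i
Iter 1: z = -0.8564 + -0.3800i, |z|^2 = 0.8778
Iter 2: z = -0.2674 + 0.2708i, |z|^2 = 0.1449
Iter 3: z = -0.8582 + -0.5248i, |z|^2 = 1.0120
Iter 4: z = -0.3953 + 0.5209i, |z|^2 = 0.4276
Iter 5: z = -0.9714 + -0.7918i, |z|^2 = 1.5705
Iter 6: z = -0.5397 + 1.1583i, |z|^2 = 1.6329
Iter 7: z = -1.9067 + -1.6302i, |z|^2 = 6.2932
Escaped at iteration 7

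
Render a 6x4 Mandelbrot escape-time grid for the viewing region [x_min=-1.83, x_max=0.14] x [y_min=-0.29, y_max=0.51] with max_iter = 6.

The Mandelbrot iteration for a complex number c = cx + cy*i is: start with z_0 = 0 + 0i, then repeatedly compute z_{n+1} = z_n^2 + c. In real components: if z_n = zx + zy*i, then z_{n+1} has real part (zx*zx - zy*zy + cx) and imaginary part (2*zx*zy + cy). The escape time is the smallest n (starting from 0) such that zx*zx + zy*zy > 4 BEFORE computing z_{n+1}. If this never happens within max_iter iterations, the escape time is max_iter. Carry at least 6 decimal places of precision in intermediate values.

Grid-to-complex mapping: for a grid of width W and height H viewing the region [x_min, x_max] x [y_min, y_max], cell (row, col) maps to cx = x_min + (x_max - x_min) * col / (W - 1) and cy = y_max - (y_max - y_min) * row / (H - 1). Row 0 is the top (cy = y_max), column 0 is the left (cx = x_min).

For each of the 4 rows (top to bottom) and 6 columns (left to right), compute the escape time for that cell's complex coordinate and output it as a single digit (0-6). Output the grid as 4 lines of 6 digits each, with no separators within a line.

Answer: 335666
456666
666666
456666

Derivation:
(row=0, col=0): c = -1.8300 + 0.5100i → escape time 3
(row=0, col=1): c = -1.4360 + 0.5100i → escape time 3
(row=0, col=2): c = -1.0420 + 0.5100i → escape time 5
(row=0, col=3): c = -0.6480 + 0.5100i → escape time 6
(row=0, col=4): c = -0.2540 + 0.5100i → escape time 6
(row=0, col=5): c = 0.1400 + 0.5100i → escape time 6
(row=1, col=0): c = -1.8300 + 0.2433i → escape time 4
(row=1, col=1): c = -1.4360 + 0.2433i → escape time 5
(row=1, col=2): c = -1.0420 + 0.2433i → escape time 6
(row=1, col=3): c = -0.6480 + 0.2433i → escape time 6
(row=1, col=4): c = -0.2540 + 0.2433i → escape time 6
(row=1, col=5): c = 0.1400 + 0.2433i → escape time 6
(row=2, col=0): c = -1.8300 + -0.0233i → escape time 6
(row=2, col=1): c = -1.4360 + -0.0233i → escape time 6
(row=2, col=2): c = -1.0420 + -0.0233i → escape time 6
(row=2, col=3): c = -0.6480 + -0.0233i → escape time 6
(row=2, col=4): c = -0.2540 + -0.0233i → escape time 6
(row=2, col=5): c = 0.1400 + -0.0233i → escape time 6
(row=3, col=0): c = -1.8300 + -0.2900i → escape time 4
(row=3, col=1): c = -1.4360 + -0.2900i → escape time 5
(row=3, col=2): c = -1.0420 + -0.2900i → escape time 6
(row=3, col=3): c = -0.6480 + -0.2900i → escape time 6
(row=3, col=4): c = -0.2540 + -0.2900i → escape time 6
(row=3, col=5): c = 0.1400 + -0.2900i → escape time 6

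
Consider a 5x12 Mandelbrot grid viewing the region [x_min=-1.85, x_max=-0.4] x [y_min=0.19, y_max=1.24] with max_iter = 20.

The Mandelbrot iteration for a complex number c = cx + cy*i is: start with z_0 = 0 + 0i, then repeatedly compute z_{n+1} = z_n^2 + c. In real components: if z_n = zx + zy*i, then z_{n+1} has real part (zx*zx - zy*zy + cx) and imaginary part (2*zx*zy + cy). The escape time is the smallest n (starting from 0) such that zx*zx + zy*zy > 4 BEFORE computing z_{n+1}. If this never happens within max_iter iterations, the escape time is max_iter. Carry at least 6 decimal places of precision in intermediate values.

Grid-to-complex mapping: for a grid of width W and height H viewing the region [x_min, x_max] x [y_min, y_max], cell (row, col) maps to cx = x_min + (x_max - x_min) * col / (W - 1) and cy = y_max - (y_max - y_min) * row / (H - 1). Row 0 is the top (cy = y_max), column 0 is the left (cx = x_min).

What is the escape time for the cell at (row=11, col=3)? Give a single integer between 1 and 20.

z_0 = 0 + 0i, c = -0.7625 + 0.1900i
Iter 1: z = -0.7625 + 0.1900i, |z|^2 = 0.6175
Iter 2: z = -0.2172 + -0.0997i, |z|^2 = 0.0571
Iter 3: z = -0.7253 + 0.2333i, |z|^2 = 0.5805
Iter 4: z = -0.2909 + -0.1485i, |z|^2 = 0.1067
Iter 5: z = -0.6999 + 0.2764i, |z|^2 = 0.5663
Iter 6: z = -0.3490 + -0.1969i, |z|^2 = 0.1606
Iter 7: z = -0.6794 + 0.3274i, |z|^2 = 0.5689
Iter 8: z = -0.4081 + -0.2549i, |z|^2 = 0.2315
Iter 9: z = -0.6610 + 0.3981i, |z|^2 = 0.5954
Iter 10: z = -0.4841 + -0.3362i, |z|^2 = 0.3473
Iter 11: z = -0.6412 + 0.5155i, |z|^2 = 0.6769
Iter 12: z = -0.6170 + -0.4711i, |z|^2 = 0.6027
Iter 13: z = -0.6037 + 0.7714i, |z|^2 = 0.9595
Iter 14: z = -0.9931 + -0.7414i, |z|^2 = 1.5359
Iter 15: z = -0.3259 + 1.6625i, |z|^2 = 2.8703
Iter 16: z = -3.4204 + -0.8937i, |z|^2 = 12.4975
Escaped at iteration 16

Answer: 16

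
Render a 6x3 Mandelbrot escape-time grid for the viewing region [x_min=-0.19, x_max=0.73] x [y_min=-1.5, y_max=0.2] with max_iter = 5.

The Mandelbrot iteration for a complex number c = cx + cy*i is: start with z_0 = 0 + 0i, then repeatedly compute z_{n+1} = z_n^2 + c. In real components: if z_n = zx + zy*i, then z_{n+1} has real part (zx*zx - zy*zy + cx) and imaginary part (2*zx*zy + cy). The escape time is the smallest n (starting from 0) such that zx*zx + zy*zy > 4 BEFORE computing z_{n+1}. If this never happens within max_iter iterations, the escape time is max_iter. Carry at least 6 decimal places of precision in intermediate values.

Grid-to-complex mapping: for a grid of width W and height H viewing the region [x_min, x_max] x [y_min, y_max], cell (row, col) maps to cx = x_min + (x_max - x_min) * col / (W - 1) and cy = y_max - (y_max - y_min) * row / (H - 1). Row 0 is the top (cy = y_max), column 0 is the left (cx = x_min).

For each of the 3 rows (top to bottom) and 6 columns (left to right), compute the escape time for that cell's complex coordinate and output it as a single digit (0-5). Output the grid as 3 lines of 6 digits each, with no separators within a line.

(row=0, col=0): c = -0.1900 + 0.2000i → escape time 5
(row=0, col=1): c = -0.0060 + 0.2000i → escape time 5
(row=0, col=2): c = 0.1780 + 0.2000i → escape time 5
(row=0, col=3): c = 0.3620 + 0.2000i → escape time 5
(row=0, col=4): c = 0.5460 + 0.2000i → escape time 4
(row=0, col=5): c = 0.7300 + 0.2000i → escape time 3
(row=1, col=0): c = -0.1900 + -0.6500i → escape time 5
(row=1, col=1): c = -0.0060 + -0.6500i → escape time 5
(row=1, col=2): c = 0.1780 + -0.6500i → escape time 5
(row=1, col=3): c = 0.3620 + -0.6500i → escape time 5
(row=1, col=4): c = 0.5460 + -0.6500i → escape time 3
(row=1, col=5): c = 0.7300 + -0.6500i → escape time 3
(row=2, col=0): c = -0.1900 + -1.5000i → escape time 2
(row=2, col=1): c = -0.0060 + -1.5000i → escape time 2
(row=2, col=2): c = 0.1780 + -1.5000i → escape time 2
(row=2, col=3): c = 0.3620 + -1.5000i → escape time 2
(row=2, col=4): c = 0.5460 + -1.5000i → escape time 2
(row=2, col=5): c = 0.7300 + -1.5000i → escape time 2

Answer: 555543
555533
222222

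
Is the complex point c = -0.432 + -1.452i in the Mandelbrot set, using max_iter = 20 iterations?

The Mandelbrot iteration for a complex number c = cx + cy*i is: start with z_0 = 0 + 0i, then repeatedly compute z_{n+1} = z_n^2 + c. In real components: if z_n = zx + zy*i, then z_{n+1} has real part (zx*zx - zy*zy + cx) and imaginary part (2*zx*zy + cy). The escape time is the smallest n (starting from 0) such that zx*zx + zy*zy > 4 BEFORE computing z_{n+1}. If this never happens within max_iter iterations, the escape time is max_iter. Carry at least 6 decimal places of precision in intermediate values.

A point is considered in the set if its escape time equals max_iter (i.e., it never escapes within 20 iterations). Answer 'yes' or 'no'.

Answer: no

Derivation:
z_0 = 0 + 0i, c = -0.4320 + -1.4520i
Iter 1: z = -0.4320 + -1.4520i, |z|^2 = 2.2949
Iter 2: z = -2.3537 + -0.1975i, |z|^2 = 5.5788
Escaped at iteration 2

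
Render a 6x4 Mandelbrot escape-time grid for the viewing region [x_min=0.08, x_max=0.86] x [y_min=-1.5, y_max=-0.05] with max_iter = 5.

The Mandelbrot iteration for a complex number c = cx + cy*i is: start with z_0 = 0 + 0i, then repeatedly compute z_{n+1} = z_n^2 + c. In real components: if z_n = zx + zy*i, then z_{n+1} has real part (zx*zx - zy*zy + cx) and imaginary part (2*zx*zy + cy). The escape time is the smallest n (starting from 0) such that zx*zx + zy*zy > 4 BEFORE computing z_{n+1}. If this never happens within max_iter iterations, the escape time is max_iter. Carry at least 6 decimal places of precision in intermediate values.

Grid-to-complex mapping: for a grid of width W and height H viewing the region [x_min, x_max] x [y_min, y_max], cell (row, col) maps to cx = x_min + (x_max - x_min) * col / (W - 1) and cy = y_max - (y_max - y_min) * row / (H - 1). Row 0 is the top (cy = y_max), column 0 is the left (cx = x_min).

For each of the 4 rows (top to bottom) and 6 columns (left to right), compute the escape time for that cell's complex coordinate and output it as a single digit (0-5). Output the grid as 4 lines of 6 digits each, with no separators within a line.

Answer: 555433
555433
443222
222222

Derivation:
(row=0, col=0): c = 0.0800 + -0.0500i → escape time 5
(row=0, col=1): c = 0.2360 + -0.0500i → escape time 5
(row=0, col=2): c = 0.3920 + -0.0500i → escape time 5
(row=0, col=3): c = 0.5480 + -0.0500i → escape time 4
(row=0, col=4): c = 0.7040 + -0.0500i → escape time 3
(row=0, col=5): c = 0.8600 + -0.0500i → escape time 3
(row=1, col=0): c = 0.0800 + -0.5333i → escape time 5
(row=1, col=1): c = 0.2360 + -0.5333i → escape time 5
(row=1, col=2): c = 0.3920 + -0.5333i → escape time 5
(row=1, col=3): c = 0.5480 + -0.5333i → escape time 4
(row=1, col=4): c = 0.7040 + -0.5333i → escape time 3
(row=1, col=5): c = 0.8600 + -0.5333i → escape time 3
(row=2, col=0): c = 0.0800 + -1.0167i → escape time 4
(row=2, col=1): c = 0.2360 + -1.0167i → escape time 4
(row=2, col=2): c = 0.3920 + -1.0167i → escape time 3
(row=2, col=3): c = 0.5480 + -1.0167i → escape time 2
(row=2, col=4): c = 0.7040 + -1.0167i → escape time 2
(row=2, col=5): c = 0.8600 + -1.0167i → escape time 2
(row=3, col=0): c = 0.0800 + -1.5000i → escape time 2
(row=3, col=1): c = 0.2360 + -1.5000i → escape time 2
(row=3, col=2): c = 0.3920 + -1.5000i → escape time 2
(row=3, col=3): c = 0.5480 + -1.5000i → escape time 2
(row=3, col=4): c = 0.7040 + -1.5000i → escape time 2
(row=3, col=5): c = 0.8600 + -1.5000i → escape time 2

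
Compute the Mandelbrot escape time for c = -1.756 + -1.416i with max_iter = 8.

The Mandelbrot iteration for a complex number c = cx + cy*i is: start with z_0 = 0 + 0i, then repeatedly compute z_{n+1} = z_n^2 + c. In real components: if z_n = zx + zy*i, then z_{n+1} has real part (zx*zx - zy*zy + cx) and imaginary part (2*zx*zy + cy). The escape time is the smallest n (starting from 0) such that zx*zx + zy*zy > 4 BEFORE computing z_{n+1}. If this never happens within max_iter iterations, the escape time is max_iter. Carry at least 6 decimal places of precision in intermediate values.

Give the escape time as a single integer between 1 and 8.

z_0 = 0 + 0i, c = -1.7560 + -1.4160i
Iter 1: z = -1.7560 + -1.4160i, |z|^2 = 5.0886
Escaped at iteration 1

Answer: 1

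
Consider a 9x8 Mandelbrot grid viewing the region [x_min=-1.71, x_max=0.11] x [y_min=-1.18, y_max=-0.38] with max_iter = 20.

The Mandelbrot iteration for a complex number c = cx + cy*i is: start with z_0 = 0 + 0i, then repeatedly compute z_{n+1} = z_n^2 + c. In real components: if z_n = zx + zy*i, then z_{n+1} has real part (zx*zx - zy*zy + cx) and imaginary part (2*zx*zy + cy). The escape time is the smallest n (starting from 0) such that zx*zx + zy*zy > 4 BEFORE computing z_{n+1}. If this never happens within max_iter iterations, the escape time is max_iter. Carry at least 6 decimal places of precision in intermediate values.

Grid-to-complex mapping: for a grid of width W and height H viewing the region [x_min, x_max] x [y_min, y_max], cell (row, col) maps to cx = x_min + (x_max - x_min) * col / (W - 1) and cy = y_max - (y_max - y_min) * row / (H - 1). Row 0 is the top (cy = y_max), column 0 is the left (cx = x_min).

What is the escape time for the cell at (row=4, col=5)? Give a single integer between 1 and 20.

Answer: 4

Derivation:
z_0 = 0 + 0i, c = -0.5725 + -0.8371i
Iter 1: z = -0.5725 + -0.8371i, |z|^2 = 1.0286
Iter 2: z = -0.9456 + 0.1214i, |z|^2 = 0.9088
Iter 3: z = 0.3068 + -1.0667i, |z|^2 = 1.2320
Iter 4: z = -1.6162 + -1.4917i, |z|^2 = 4.8374
Escaped at iteration 4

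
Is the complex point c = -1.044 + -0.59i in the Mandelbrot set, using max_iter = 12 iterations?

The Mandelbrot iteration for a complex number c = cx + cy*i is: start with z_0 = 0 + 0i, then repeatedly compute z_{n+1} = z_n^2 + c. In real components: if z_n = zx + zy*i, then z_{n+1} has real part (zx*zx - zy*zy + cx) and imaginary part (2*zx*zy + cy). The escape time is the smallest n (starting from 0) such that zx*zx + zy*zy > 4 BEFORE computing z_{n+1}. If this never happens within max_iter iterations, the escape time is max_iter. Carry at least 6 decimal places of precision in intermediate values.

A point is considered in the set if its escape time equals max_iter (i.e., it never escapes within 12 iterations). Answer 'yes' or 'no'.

z_0 = 0 + 0i, c = -1.0440 + -0.5900i
Iter 1: z = -1.0440 + -0.5900i, |z|^2 = 1.4380
Iter 2: z = -0.3022 + 0.6419i, |z|^2 = 0.5034
Iter 3: z = -1.3648 + -0.9779i, |z|^2 = 2.8189
Iter 4: z = -0.1378 + 2.0793i, |z|^2 = 4.3424
Escaped at iteration 4

Answer: no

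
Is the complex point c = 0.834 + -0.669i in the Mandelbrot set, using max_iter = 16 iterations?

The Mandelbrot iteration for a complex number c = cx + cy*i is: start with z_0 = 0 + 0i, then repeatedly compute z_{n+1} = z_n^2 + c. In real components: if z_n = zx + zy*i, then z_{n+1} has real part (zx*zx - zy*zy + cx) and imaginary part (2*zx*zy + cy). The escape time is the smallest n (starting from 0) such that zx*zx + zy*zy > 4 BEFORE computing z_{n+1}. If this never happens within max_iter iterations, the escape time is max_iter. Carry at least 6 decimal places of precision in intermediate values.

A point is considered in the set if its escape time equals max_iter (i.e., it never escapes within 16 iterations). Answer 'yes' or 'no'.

Answer: no

Derivation:
z_0 = 0 + 0i, c = 0.8340 + -0.6690i
Iter 1: z = 0.8340 + -0.6690i, |z|^2 = 1.1431
Iter 2: z = 1.0820 + -1.7849i, |z|^2 = 4.3566
Escaped at iteration 2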